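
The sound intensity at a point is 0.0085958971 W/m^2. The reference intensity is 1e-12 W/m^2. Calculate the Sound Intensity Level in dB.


Given values:
  I = 0.0085958971 W/m^2
  I_ref = 1e-12 W/m^2
Formula: SIL = 10 * log10(I / I_ref)
Compute ratio: I / I_ref = 8595897100
Compute log10: log10(8595897100) = 9.934291
Multiply: SIL = 10 * 9.934291 = 99.34

99.34 dB


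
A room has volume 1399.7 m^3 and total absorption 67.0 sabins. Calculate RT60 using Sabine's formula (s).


Given values:
  V = 1399.7 m^3
  A = 67.0 sabins
Formula: RT60 = 0.161 * V / A
Numerator: 0.161 * 1399.7 = 225.3517
RT60 = 225.3517 / 67.0 = 3.363

3.363 s


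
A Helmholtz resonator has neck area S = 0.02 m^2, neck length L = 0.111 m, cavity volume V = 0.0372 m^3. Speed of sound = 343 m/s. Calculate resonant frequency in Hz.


Given values:
  S = 0.02 m^2, L = 0.111 m, V = 0.0372 m^3, c = 343 m/s
Formula: f = (c / (2*pi)) * sqrt(S / (V * L))
Compute V * L = 0.0372 * 0.111 = 0.0041292
Compute S / (V * L) = 0.02 / 0.0041292 = 4.8436
Compute sqrt(4.8436) = 2.200818
Compute c / (2*pi) = 343 / 6.283185 = 54.590148
f = 54.590148 * 2.200818 = 120.14

120.14 Hz


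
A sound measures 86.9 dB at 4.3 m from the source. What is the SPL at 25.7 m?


Given values:
  SPL1 = 86.9 dB, r1 = 4.3 m, r2 = 25.7 m
Formula: SPL2 = SPL1 - 20 * log10(r2 / r1)
Compute ratio: r2 / r1 = 25.7 / 4.3 = 5.9767
Compute log10: log10(5.9767) = 0.776461
Compute drop: 20 * 0.776461 = 15.5292
SPL2 = 86.9 - 15.5292 = 71.37

71.37 dB


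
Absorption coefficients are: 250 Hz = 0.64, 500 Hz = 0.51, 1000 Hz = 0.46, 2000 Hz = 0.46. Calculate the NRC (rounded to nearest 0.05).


Given values:
  a_250 = 0.64, a_500 = 0.51
  a_1000 = 0.46, a_2000 = 0.46
Formula: NRC = (a250 + a500 + a1000 + a2000) / 4
Sum = 0.64 + 0.51 + 0.46 + 0.46 = 2.07
NRC = 2.07 / 4 = 0.5175
Rounded to nearest 0.05: 0.5

0.5


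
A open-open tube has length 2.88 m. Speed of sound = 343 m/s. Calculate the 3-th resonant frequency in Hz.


Given values:
  Tube type: open-open, L = 2.88 m, c = 343 m/s, n = 3
Formula: f_n = n * c / (2 * L)
Compute 2 * L = 2 * 2.88 = 5.76
f = 3 * 343 / 5.76
f = 178.65

178.65 Hz


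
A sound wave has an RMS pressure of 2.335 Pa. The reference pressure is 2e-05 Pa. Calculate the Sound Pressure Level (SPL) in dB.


Given values:
  p = 2.335 Pa
  p_ref = 2e-05 Pa
Formula: SPL = 20 * log10(p / p_ref)
Compute ratio: p / p_ref = 2.335 / 2e-05 = 116750
Compute log10: log10(116750) = 5.067257
Multiply: SPL = 20 * 5.067257 = 101.35

101.35 dB


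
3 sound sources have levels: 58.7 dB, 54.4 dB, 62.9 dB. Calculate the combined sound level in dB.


Formula: L_total = 10 * log10( sum(10^(Li/10)) )
  Source 1: 10^(58.7/10) = 741310.2413
  Source 2: 10^(54.4/10) = 275422.8703
  Source 3: 10^(62.9/10) = 1949844.5998
Sum of linear values = 2966577.7114
L_total = 10 * log10(2966577.7114) = 64.72

64.72 dB


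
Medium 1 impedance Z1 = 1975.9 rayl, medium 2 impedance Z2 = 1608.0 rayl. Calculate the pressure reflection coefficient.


Given values:
  Z1 = 1975.9 rayl, Z2 = 1608.0 rayl
Formula: R = (Z2 - Z1) / (Z2 + Z1)
Numerator: Z2 - Z1 = 1608.0 - 1975.9 = -367.9
Denominator: Z2 + Z1 = 1608.0 + 1975.9 = 3583.9
R = -367.9 / 3583.9 = -0.1027

-0.1027


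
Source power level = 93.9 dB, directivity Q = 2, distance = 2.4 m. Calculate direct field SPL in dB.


Given values:
  Lw = 93.9 dB, Q = 2, r = 2.4 m
Formula: SPL = Lw + 10 * log10(Q / (4 * pi * r^2))
Compute 4 * pi * r^2 = 4 * pi * 2.4^2 = 72.3823
Compute Q / denom = 2 / 72.3823 = 0.02763106
Compute 10 * log10(0.02763106) = -15.586
SPL = 93.9 + (-15.586) = 78.31

78.31 dB


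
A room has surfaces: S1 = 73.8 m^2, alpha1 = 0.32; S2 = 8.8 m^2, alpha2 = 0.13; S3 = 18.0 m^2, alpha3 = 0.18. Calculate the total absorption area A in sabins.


Given surfaces:
  Surface 1: 73.8 * 0.32 = 23.616
  Surface 2: 8.8 * 0.13 = 1.144
  Surface 3: 18.0 * 0.18 = 3.24
Formula: A = sum(Si * alpha_i)
A = 23.616 + 1.144 + 3.24
A = 28.0

28.0 sabins


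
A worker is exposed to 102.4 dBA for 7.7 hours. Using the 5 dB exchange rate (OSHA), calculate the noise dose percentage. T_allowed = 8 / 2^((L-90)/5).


Given values:
  L = 102.4 dBA, T = 7.7 hours
Formula: T_allowed = 8 / 2^((L - 90) / 5)
Compute exponent: (102.4 - 90) / 5 = 2.48
Compute 2^(2.48) = 5.578975
T_allowed = 8 / 5.578975 = 1.433955 hours
Dose = (T / T_allowed) * 100
Dose = (7.7 / 1.433955) * 100 = 536.98

536.98 %


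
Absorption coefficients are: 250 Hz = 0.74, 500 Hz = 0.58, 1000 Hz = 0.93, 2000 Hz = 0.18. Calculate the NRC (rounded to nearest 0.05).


Given values:
  a_250 = 0.74, a_500 = 0.58
  a_1000 = 0.93, a_2000 = 0.18
Formula: NRC = (a250 + a500 + a1000 + a2000) / 4
Sum = 0.74 + 0.58 + 0.93 + 0.18 = 2.43
NRC = 2.43 / 4 = 0.6075
Rounded to nearest 0.05: 0.6

0.6


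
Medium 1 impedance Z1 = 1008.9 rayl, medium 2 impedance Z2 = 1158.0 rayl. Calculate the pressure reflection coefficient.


Given values:
  Z1 = 1008.9 rayl, Z2 = 1158.0 rayl
Formula: R = (Z2 - Z1) / (Z2 + Z1)
Numerator: Z2 - Z1 = 1158.0 - 1008.9 = 149.1
Denominator: Z2 + Z1 = 1158.0 + 1008.9 = 2166.9
R = 149.1 / 2166.9 = 0.0688

0.0688


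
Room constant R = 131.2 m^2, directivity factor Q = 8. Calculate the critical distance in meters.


Given values:
  R = 131.2 m^2, Q = 8
Formula: d_c = 0.141 * sqrt(Q * R)
Compute Q * R = 8 * 131.2 = 1049.6
Compute sqrt(1049.6) = 32.3975
d_c = 0.141 * 32.3975 = 4.568

4.568 m


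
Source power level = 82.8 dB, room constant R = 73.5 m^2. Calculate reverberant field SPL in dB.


Given values:
  Lw = 82.8 dB, R = 73.5 m^2
Formula: SPL = Lw + 10 * log10(4 / R)
Compute 4 / R = 4 / 73.5 = 0.054422
Compute 10 * log10(0.054422) = -12.6423
SPL = 82.8 + (-12.6423) = 70.16

70.16 dB


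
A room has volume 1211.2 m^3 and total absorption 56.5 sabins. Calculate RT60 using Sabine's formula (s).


Given values:
  V = 1211.2 m^3
  A = 56.5 sabins
Formula: RT60 = 0.161 * V / A
Numerator: 0.161 * 1211.2 = 195.0032
RT60 = 195.0032 / 56.5 = 3.451

3.451 s


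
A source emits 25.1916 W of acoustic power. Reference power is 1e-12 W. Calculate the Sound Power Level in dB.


Given values:
  W = 25.1916 W
  W_ref = 1e-12 W
Formula: SWL = 10 * log10(W / W_ref)
Compute ratio: W / W_ref = 25191600000000
Compute log10: log10(25191600000000) = 13.401256
Multiply: SWL = 10 * 13.401256 = 134.01

134.01 dB


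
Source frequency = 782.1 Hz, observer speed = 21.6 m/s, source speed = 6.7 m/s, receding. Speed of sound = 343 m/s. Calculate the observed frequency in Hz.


Given values:
  f_s = 782.1 Hz, v_o = 21.6 m/s, v_s = 6.7 m/s
  Direction: receding
Formula: f_o = f_s * (c - v_o) / (c + v_s)
Numerator: c - v_o = 343 - 21.6 = 321.4
Denominator: c + v_s = 343 + 6.7 = 349.7
f_o = 782.1 * 321.4 / 349.7 = 718.81

718.81 Hz


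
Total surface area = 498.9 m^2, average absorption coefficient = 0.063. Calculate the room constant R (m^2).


Given values:
  S = 498.9 m^2, alpha = 0.063
Formula: R = S * alpha / (1 - alpha)
Numerator: 498.9 * 0.063 = 31.4307
Denominator: 1 - 0.063 = 0.937
R = 31.4307 / 0.937 = 33.54

33.54 m^2


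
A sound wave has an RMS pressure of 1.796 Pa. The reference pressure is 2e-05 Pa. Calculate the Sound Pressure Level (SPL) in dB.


Given values:
  p = 1.796 Pa
  p_ref = 2e-05 Pa
Formula: SPL = 20 * log10(p / p_ref)
Compute ratio: p / p_ref = 1.796 / 2e-05 = 89800
Compute log10: log10(89800) = 4.953276
Multiply: SPL = 20 * 4.953276 = 99.07

99.07 dB


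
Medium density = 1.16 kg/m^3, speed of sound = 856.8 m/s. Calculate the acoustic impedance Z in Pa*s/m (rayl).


Given values:
  rho = 1.16 kg/m^3
  c = 856.8 m/s
Formula: Z = rho * c
Z = 1.16 * 856.8
Z = 993.89

993.89 rayl


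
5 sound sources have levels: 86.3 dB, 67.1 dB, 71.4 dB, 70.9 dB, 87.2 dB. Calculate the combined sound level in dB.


Formula: L_total = 10 * log10( sum(10^(Li/10)) )
  Source 1: 10^(86.3/10) = 426579518.8016
  Source 2: 10^(67.1/10) = 5128613.8399
  Source 3: 10^(71.4/10) = 13803842.646
  Source 4: 10^(70.9/10) = 12302687.7081
  Source 5: 10^(87.2/10) = 524807460.2498
Sum of linear values = 982622123.2454
L_total = 10 * log10(982622123.2454) = 89.92

89.92 dB


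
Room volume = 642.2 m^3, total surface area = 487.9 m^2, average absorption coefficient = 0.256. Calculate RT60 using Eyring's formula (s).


Given values:
  V = 642.2 m^3, S = 487.9 m^2, alpha = 0.256
Formula: RT60 = 0.161 * V / (-S * ln(1 - alpha))
Compute ln(1 - 0.256) = ln(0.744) = -0.295714
Denominator: -487.9 * -0.295714 = 144.2789
Numerator: 0.161 * 642.2 = 103.3942
RT60 = 103.3942 / 144.2789 = 0.717

0.717 s


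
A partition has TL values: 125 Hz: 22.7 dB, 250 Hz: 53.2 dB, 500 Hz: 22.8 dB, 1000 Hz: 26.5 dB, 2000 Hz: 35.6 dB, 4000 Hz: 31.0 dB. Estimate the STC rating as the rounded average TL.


Given TL values at each frequency:
  125 Hz: 22.7 dB
  250 Hz: 53.2 dB
  500 Hz: 22.8 dB
  1000 Hz: 26.5 dB
  2000 Hz: 35.6 dB
  4000 Hz: 31.0 dB
Formula: STC ~ round(average of TL values)
Sum = 22.7 + 53.2 + 22.8 + 26.5 + 35.6 + 31.0 = 191.8
Average = 191.8 / 6 = 31.97
Rounded: 32

32


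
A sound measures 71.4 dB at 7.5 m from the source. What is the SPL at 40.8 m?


Given values:
  SPL1 = 71.4 dB, r1 = 7.5 m, r2 = 40.8 m
Formula: SPL2 = SPL1 - 20 * log10(r2 / r1)
Compute ratio: r2 / r1 = 40.8 / 7.5 = 5.44
Compute log10: log10(5.44) = 0.735599
Compute drop: 20 * 0.735599 = 14.712
SPL2 = 71.4 - 14.712 = 56.69

56.69 dB


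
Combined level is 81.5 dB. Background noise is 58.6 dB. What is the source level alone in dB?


Given values:
  L_total = 81.5 dB, L_bg = 58.6 dB
Formula: L_source = 10 * log10(10^(L_total/10) - 10^(L_bg/10))
Convert to linear:
  10^(81.5/10) = 141253754.4623
  10^(58.6/10) = 724435.9601
Difference: 141253754.4623 - 724435.9601 = 140529318.5022
L_source = 10 * log10(140529318.5022) = 81.48

81.48 dB


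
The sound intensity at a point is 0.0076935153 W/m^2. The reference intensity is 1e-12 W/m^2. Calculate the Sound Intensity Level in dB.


Given values:
  I = 0.0076935153 W/m^2
  I_ref = 1e-12 W/m^2
Formula: SIL = 10 * log10(I / I_ref)
Compute ratio: I / I_ref = 7693515300
Compute log10: log10(7693515300) = 9.886125
Multiply: SIL = 10 * 9.886125 = 98.86

98.86 dB


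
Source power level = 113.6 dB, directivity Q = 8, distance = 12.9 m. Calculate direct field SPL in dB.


Given values:
  Lw = 113.6 dB, Q = 8, r = 12.9 m
Formula: SPL = Lw + 10 * log10(Q / (4 * pi * r^2))
Compute 4 * pi * r^2 = 4 * pi * 12.9^2 = 2091.1697
Compute Q / denom = 8 / 2091.1697 = 0.00382561
Compute 10 * log10(0.00382561) = -24.173
SPL = 113.6 + (-24.173) = 89.43

89.43 dB


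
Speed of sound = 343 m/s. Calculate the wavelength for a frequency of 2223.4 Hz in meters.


Given values:
  c = 343 m/s, f = 2223.4 Hz
Formula: lambda = c / f
lambda = 343 / 2223.4
lambda = 0.1543

0.1543 m


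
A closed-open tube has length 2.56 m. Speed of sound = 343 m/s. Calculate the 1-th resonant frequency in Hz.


Given values:
  Tube type: closed-open, L = 2.56 m, c = 343 m/s, n = 1
Formula: f_n = (2n - 1) * c / (4 * L)
Compute 2n - 1 = 2*1 - 1 = 1
Compute 4 * L = 4 * 2.56 = 10.24
f = 1 * 343 / 10.24
f = 33.5

33.5 Hz


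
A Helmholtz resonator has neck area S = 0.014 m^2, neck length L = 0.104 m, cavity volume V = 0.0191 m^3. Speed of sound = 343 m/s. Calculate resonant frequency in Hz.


Given values:
  S = 0.014 m^2, L = 0.104 m, V = 0.0191 m^3, c = 343 m/s
Formula: f = (c / (2*pi)) * sqrt(S / (V * L))
Compute V * L = 0.0191 * 0.104 = 0.0019864
Compute S / (V * L) = 0.014 / 0.0019864 = 7.0479
Compute sqrt(7.0479) = 2.654788
Compute c / (2*pi) = 343 / 6.283185 = 54.590148
f = 54.590148 * 2.654788 = 144.93

144.93 Hz


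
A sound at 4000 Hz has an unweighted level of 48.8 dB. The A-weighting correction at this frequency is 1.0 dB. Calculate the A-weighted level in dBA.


Given values:
  SPL = 48.8 dB
  A-weighting at 4000 Hz = 1.0 dB
Formula: L_A = SPL + A_weight
L_A = 48.8 + (1.0)
L_A = 49.8

49.8 dBA


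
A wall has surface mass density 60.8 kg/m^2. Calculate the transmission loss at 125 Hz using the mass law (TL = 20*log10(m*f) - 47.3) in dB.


Given values:
  m = 60.8 kg/m^2, f = 125 Hz
Formula: TL = 20 * log10(m * f) - 47.3
Compute m * f = 60.8 * 125 = 7600.0
Compute log10(7600.0) = 3.880814
Compute 20 * 3.880814 = 77.6163
TL = 77.6163 - 47.3 = 30.32

30.32 dB


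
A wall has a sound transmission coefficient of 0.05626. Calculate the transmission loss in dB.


Given values:
  tau = 0.05626
Formula: TL = 10 * log10(1 / tau)
Compute 1 / tau = 1 / 0.05626 = 17.7746
Compute log10(17.7746) = 1.2498
TL = 10 * 1.2498 = 12.5

12.5 dB


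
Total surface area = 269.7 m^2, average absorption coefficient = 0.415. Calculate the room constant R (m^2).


Given values:
  S = 269.7 m^2, alpha = 0.415
Formula: R = S * alpha / (1 - alpha)
Numerator: 269.7 * 0.415 = 111.9255
Denominator: 1 - 0.415 = 0.585
R = 111.9255 / 0.585 = 191.33

191.33 m^2


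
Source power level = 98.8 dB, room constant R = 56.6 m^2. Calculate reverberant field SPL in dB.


Given values:
  Lw = 98.8 dB, R = 56.6 m^2
Formula: SPL = Lw + 10 * log10(4 / R)
Compute 4 / R = 4 / 56.6 = 0.070671
Compute 10 * log10(0.070671) = -11.5076
SPL = 98.8 + (-11.5076) = 87.29

87.29 dB


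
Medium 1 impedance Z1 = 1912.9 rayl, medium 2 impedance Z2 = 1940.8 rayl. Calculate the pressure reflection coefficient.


Given values:
  Z1 = 1912.9 rayl, Z2 = 1940.8 rayl
Formula: R = (Z2 - Z1) / (Z2 + Z1)
Numerator: Z2 - Z1 = 1940.8 - 1912.9 = 27.9
Denominator: Z2 + Z1 = 1940.8 + 1912.9 = 3853.7
R = 27.9 / 3853.7 = 0.0072

0.0072


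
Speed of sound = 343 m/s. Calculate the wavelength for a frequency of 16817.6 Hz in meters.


Given values:
  c = 343 m/s, f = 16817.6 Hz
Formula: lambda = c / f
lambda = 343 / 16817.6
lambda = 0.0204

0.0204 m


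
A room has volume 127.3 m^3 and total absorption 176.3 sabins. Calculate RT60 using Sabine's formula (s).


Given values:
  V = 127.3 m^3
  A = 176.3 sabins
Formula: RT60 = 0.161 * V / A
Numerator: 0.161 * 127.3 = 20.4953
RT60 = 20.4953 / 176.3 = 0.116

0.116 s


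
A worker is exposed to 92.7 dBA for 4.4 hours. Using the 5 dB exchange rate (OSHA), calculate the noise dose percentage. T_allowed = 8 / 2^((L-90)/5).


Given values:
  L = 92.7 dBA, T = 4.4 hours
Formula: T_allowed = 8 / 2^((L - 90) / 5)
Compute exponent: (92.7 - 90) / 5 = 0.54
Compute 2^(0.54) = 1.453973
T_allowed = 8 / 1.453973 = 5.502165 hours
Dose = (T / T_allowed) * 100
Dose = (4.4 / 5.502165) * 100 = 79.97

79.97 %


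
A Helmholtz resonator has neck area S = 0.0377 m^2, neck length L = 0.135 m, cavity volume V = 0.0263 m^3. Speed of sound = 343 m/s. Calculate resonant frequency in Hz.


Given values:
  S = 0.0377 m^2, L = 0.135 m, V = 0.0263 m^3, c = 343 m/s
Formula: f = (c / (2*pi)) * sqrt(S / (V * L))
Compute V * L = 0.0263 * 0.135 = 0.0035505
Compute S / (V * L) = 0.0377 / 0.0035505 = 10.6182
Compute sqrt(10.6182) = 3.258558
Compute c / (2*pi) = 343 / 6.283185 = 54.590148
f = 54.590148 * 3.258558 = 177.89

177.89 Hz


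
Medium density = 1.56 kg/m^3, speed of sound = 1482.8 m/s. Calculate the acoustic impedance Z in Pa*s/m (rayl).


Given values:
  rho = 1.56 kg/m^3
  c = 1482.8 m/s
Formula: Z = rho * c
Z = 1.56 * 1482.8
Z = 2313.17

2313.17 rayl


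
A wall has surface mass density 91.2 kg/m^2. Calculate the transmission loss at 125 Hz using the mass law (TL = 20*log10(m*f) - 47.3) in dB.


Given values:
  m = 91.2 kg/m^2, f = 125 Hz
Formula: TL = 20 * log10(m * f) - 47.3
Compute m * f = 91.2 * 125 = 11400.0
Compute log10(11400.0) = 4.056905
Compute 20 * 4.056905 = 81.1381
TL = 81.1381 - 47.3 = 33.84

33.84 dB


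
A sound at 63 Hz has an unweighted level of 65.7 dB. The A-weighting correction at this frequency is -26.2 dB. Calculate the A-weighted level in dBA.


Given values:
  SPL = 65.7 dB
  A-weighting at 63 Hz = -26.2 dB
Formula: L_A = SPL + A_weight
L_A = 65.7 + (-26.2)
L_A = 39.5

39.5 dBA


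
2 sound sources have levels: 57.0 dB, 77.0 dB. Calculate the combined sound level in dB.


Formula: L_total = 10 * log10( sum(10^(Li/10)) )
  Source 1: 10^(57.0/10) = 501187.2336
  Source 2: 10^(77.0/10) = 50118723.3627
Sum of linear values = 50619910.5963
L_total = 10 * log10(50619910.5963) = 77.04

77.04 dB


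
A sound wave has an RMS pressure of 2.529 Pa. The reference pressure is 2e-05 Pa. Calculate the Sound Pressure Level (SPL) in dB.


Given values:
  p = 2.529 Pa
  p_ref = 2e-05 Pa
Formula: SPL = 20 * log10(p / p_ref)
Compute ratio: p / p_ref = 2.529 / 2e-05 = 126450
Compute log10: log10(126450) = 5.101919
Multiply: SPL = 20 * 5.101919 = 102.04

102.04 dB


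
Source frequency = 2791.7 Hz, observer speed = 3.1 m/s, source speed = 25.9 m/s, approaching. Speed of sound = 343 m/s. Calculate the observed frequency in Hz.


Given values:
  f_s = 2791.7 Hz, v_o = 3.1 m/s, v_s = 25.9 m/s
  Direction: approaching
Formula: f_o = f_s * (c + v_o) / (c - v_s)
Numerator: c + v_o = 343 + 3.1 = 346.1
Denominator: c - v_s = 343 - 25.9 = 317.1
f_o = 2791.7 * 346.1 / 317.1 = 3047.01

3047.01 Hz


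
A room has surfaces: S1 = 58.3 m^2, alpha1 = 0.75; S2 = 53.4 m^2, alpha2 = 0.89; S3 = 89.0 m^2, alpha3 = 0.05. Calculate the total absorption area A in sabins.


Given surfaces:
  Surface 1: 58.3 * 0.75 = 43.725
  Surface 2: 53.4 * 0.89 = 47.526
  Surface 3: 89.0 * 0.05 = 4.45
Formula: A = sum(Si * alpha_i)
A = 43.725 + 47.526 + 4.45
A = 95.7

95.7 sabins


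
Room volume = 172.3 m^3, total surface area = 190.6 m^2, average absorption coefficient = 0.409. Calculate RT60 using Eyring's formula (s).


Given values:
  V = 172.3 m^3, S = 190.6 m^2, alpha = 0.409
Formula: RT60 = 0.161 * V / (-S * ln(1 - alpha))
Compute ln(1 - 0.409) = ln(0.591) = -0.525939
Denominator: -190.6 * -0.525939 = 100.244
Numerator: 0.161 * 172.3 = 27.7403
RT60 = 27.7403 / 100.244 = 0.277

0.277 s


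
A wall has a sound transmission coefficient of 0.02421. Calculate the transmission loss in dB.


Given values:
  tau = 0.02421
Formula: TL = 10 * log10(1 / tau)
Compute 1 / tau = 1 / 0.02421 = 41.3052
Compute log10(41.3052) = 1.616005
TL = 10 * 1.616005 = 16.16

16.16 dB


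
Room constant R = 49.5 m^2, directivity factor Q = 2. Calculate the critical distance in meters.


Given values:
  R = 49.5 m^2, Q = 2
Formula: d_c = 0.141 * sqrt(Q * R)
Compute Q * R = 2 * 49.5 = 99.0
Compute sqrt(99.0) = 9.9499
d_c = 0.141 * 9.9499 = 1.403

1.403 m


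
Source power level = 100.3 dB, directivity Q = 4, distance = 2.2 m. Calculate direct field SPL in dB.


Given values:
  Lw = 100.3 dB, Q = 4, r = 2.2 m
Formula: SPL = Lw + 10 * log10(Q / (4 * pi * r^2))
Compute 4 * pi * r^2 = 4 * pi * 2.2^2 = 60.8212
Compute Q / denom = 4 / 60.8212 = 0.06576654
Compute 10 * log10(0.06576654) = -11.82
SPL = 100.3 + (-11.82) = 88.48

88.48 dB


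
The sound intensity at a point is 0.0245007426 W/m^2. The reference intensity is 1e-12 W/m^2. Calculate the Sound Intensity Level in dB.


Given values:
  I = 0.0245007426 W/m^2
  I_ref = 1e-12 W/m^2
Formula: SIL = 10 * log10(I / I_ref)
Compute ratio: I / I_ref = 24500742600
Compute log10: log10(24500742600) = 10.389179
Multiply: SIL = 10 * 10.389179 = 103.89

103.89 dB


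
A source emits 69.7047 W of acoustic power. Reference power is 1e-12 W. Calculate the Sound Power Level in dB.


Given values:
  W = 69.7047 W
  W_ref = 1e-12 W
Formula: SWL = 10 * log10(W / W_ref)
Compute ratio: W / W_ref = 69704700000000
Compute log10: log10(69704700000000) = 13.843262
Multiply: SWL = 10 * 13.843262 = 138.43

138.43 dB


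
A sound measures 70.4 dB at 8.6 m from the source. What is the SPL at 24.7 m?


Given values:
  SPL1 = 70.4 dB, r1 = 8.6 m, r2 = 24.7 m
Formula: SPL2 = SPL1 - 20 * log10(r2 / r1)
Compute ratio: r2 / r1 = 24.7 / 8.6 = 2.8721
Compute log10: log10(2.8721) = 0.4582
Compute drop: 20 * 0.4582 = 9.164
SPL2 = 70.4 - 9.164 = 61.24

61.24 dB


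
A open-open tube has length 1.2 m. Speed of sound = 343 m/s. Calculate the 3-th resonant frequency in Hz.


Given values:
  Tube type: open-open, L = 1.2 m, c = 343 m/s, n = 3
Formula: f_n = n * c / (2 * L)
Compute 2 * L = 2 * 1.2 = 2.4
f = 3 * 343 / 2.4
f = 428.75

428.75 Hz


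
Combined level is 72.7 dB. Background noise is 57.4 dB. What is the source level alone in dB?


Given values:
  L_total = 72.7 dB, L_bg = 57.4 dB
Formula: L_source = 10 * log10(10^(L_total/10) - 10^(L_bg/10))
Convert to linear:
  10^(72.7/10) = 18620871.3666
  10^(57.4/10) = 549540.8739
Difference: 18620871.3666 - 549540.8739 = 18071330.4927
L_source = 10 * log10(18071330.4927) = 72.57

72.57 dB


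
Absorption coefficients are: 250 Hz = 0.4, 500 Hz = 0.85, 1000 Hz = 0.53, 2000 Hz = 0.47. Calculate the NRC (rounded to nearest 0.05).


Given values:
  a_250 = 0.4, a_500 = 0.85
  a_1000 = 0.53, a_2000 = 0.47
Formula: NRC = (a250 + a500 + a1000 + a2000) / 4
Sum = 0.4 + 0.85 + 0.53 + 0.47 = 2.25
NRC = 2.25 / 4 = 0.5625
Rounded to nearest 0.05: 0.55

0.55


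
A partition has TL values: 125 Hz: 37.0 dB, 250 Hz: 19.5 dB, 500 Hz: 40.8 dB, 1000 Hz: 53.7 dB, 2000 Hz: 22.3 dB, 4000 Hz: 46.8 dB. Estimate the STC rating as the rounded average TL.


Given TL values at each frequency:
  125 Hz: 37.0 dB
  250 Hz: 19.5 dB
  500 Hz: 40.8 dB
  1000 Hz: 53.7 dB
  2000 Hz: 22.3 dB
  4000 Hz: 46.8 dB
Formula: STC ~ round(average of TL values)
Sum = 37.0 + 19.5 + 40.8 + 53.7 + 22.3 + 46.8 = 220.1
Average = 220.1 / 6 = 36.68
Rounded: 37

37


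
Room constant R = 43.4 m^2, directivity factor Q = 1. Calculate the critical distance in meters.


Given values:
  R = 43.4 m^2, Q = 1
Formula: d_c = 0.141 * sqrt(Q * R)
Compute Q * R = 1 * 43.4 = 43.4
Compute sqrt(43.4) = 6.5879
d_c = 0.141 * 6.5879 = 0.929

0.929 m


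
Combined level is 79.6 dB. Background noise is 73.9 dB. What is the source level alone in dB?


Given values:
  L_total = 79.6 dB, L_bg = 73.9 dB
Formula: L_source = 10 * log10(10^(L_total/10) - 10^(L_bg/10))
Convert to linear:
  10^(79.6/10) = 91201083.9356
  10^(73.9/10) = 24547089.1569
Difference: 91201083.9356 - 24547089.1569 = 66653994.7787
L_source = 10 * log10(66653994.7787) = 78.24

78.24 dB


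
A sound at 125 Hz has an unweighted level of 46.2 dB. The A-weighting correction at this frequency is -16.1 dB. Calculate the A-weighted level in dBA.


Given values:
  SPL = 46.2 dB
  A-weighting at 125 Hz = -16.1 dB
Formula: L_A = SPL + A_weight
L_A = 46.2 + (-16.1)
L_A = 30.1

30.1 dBA


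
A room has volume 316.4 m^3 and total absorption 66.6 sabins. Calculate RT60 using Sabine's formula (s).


Given values:
  V = 316.4 m^3
  A = 66.6 sabins
Formula: RT60 = 0.161 * V / A
Numerator: 0.161 * 316.4 = 50.9404
RT60 = 50.9404 / 66.6 = 0.765

0.765 s


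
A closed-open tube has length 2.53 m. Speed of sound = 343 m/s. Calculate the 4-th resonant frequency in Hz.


Given values:
  Tube type: closed-open, L = 2.53 m, c = 343 m/s, n = 4
Formula: f_n = (2n - 1) * c / (4 * L)
Compute 2n - 1 = 2*4 - 1 = 7
Compute 4 * L = 4 * 2.53 = 10.12
f = 7 * 343 / 10.12
f = 237.25

237.25 Hz


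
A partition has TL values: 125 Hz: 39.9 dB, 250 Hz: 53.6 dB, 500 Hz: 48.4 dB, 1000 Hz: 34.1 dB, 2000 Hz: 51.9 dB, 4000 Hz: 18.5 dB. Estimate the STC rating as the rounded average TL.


Given TL values at each frequency:
  125 Hz: 39.9 dB
  250 Hz: 53.6 dB
  500 Hz: 48.4 dB
  1000 Hz: 34.1 dB
  2000 Hz: 51.9 dB
  4000 Hz: 18.5 dB
Formula: STC ~ round(average of TL values)
Sum = 39.9 + 53.6 + 48.4 + 34.1 + 51.9 + 18.5 = 246.4
Average = 246.4 / 6 = 41.07
Rounded: 41

41


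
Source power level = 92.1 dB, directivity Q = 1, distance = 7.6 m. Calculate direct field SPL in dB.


Given values:
  Lw = 92.1 dB, Q = 1, r = 7.6 m
Formula: SPL = Lw + 10 * log10(Q / (4 * pi * r^2))
Compute 4 * pi * r^2 = 4 * pi * 7.6^2 = 725.8336
Compute Q / denom = 1 / 725.8336 = 0.00137773
Compute 10 * log10(0.00137773) = -28.6084
SPL = 92.1 + (-28.6084) = 63.49

63.49 dB


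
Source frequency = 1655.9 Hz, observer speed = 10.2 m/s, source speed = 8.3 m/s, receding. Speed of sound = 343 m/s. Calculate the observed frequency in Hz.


Given values:
  f_s = 1655.9 Hz, v_o = 10.2 m/s, v_s = 8.3 m/s
  Direction: receding
Formula: f_o = f_s * (c - v_o) / (c + v_s)
Numerator: c - v_o = 343 - 10.2 = 332.8
Denominator: c + v_s = 343 + 8.3 = 351.3
f_o = 1655.9 * 332.8 / 351.3 = 1568.7

1568.7 Hz


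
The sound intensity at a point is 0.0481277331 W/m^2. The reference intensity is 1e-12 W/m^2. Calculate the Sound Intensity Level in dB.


Given values:
  I = 0.0481277331 W/m^2
  I_ref = 1e-12 W/m^2
Formula: SIL = 10 * log10(I / I_ref)
Compute ratio: I / I_ref = 48127733100
Compute log10: log10(48127733100) = 10.682395
Multiply: SIL = 10 * 10.682395 = 106.82

106.82 dB


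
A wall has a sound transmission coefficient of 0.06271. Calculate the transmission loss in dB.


Given values:
  tau = 0.06271
Formula: TL = 10 * log10(1 / tau)
Compute 1 / tau = 1 / 0.06271 = 15.9464
Compute log10(15.9464) = 1.202663
TL = 10 * 1.202663 = 12.03

12.03 dB


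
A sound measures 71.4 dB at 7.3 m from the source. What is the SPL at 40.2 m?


Given values:
  SPL1 = 71.4 dB, r1 = 7.3 m, r2 = 40.2 m
Formula: SPL2 = SPL1 - 20 * log10(r2 / r1)
Compute ratio: r2 / r1 = 40.2 / 7.3 = 5.5068
Compute log10: log10(5.5068) = 0.740899
Compute drop: 20 * 0.740899 = 14.818
SPL2 = 71.4 - 14.818 = 56.58

56.58 dB


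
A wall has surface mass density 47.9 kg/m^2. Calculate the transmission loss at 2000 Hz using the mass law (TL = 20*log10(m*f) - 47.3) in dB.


Given values:
  m = 47.9 kg/m^2, f = 2000 Hz
Formula: TL = 20 * log10(m * f) - 47.3
Compute m * f = 47.9 * 2000 = 95800.0
Compute log10(95800.0) = 4.981366
Compute 20 * 4.981366 = 99.6273
TL = 99.6273 - 47.3 = 52.33

52.33 dB


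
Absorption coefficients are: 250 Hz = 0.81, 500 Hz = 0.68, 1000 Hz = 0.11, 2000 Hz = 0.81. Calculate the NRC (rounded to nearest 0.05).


Given values:
  a_250 = 0.81, a_500 = 0.68
  a_1000 = 0.11, a_2000 = 0.81
Formula: NRC = (a250 + a500 + a1000 + a2000) / 4
Sum = 0.81 + 0.68 + 0.11 + 0.81 = 2.41
NRC = 2.41 / 4 = 0.6025
Rounded to nearest 0.05: 0.6

0.6


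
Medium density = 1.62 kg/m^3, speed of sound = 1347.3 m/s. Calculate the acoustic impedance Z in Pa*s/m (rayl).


Given values:
  rho = 1.62 kg/m^3
  c = 1347.3 m/s
Formula: Z = rho * c
Z = 1.62 * 1347.3
Z = 2182.63

2182.63 rayl


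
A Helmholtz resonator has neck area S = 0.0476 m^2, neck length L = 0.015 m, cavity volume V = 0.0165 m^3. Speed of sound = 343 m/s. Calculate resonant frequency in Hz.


Given values:
  S = 0.0476 m^2, L = 0.015 m, V = 0.0165 m^3, c = 343 m/s
Formula: f = (c / (2*pi)) * sqrt(S / (V * L))
Compute V * L = 0.0165 * 0.015 = 0.0002475
Compute S / (V * L) = 0.0476 / 0.0002475 = 192.3232
Compute sqrt(192.3232) = 13.868064
Compute c / (2*pi) = 343 / 6.283185 = 54.590148
f = 54.590148 * 13.868064 = 757.06

757.06 Hz


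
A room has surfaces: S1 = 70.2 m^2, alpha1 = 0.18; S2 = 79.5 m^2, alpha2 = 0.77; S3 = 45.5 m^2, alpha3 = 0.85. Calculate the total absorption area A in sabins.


Given surfaces:
  Surface 1: 70.2 * 0.18 = 12.636
  Surface 2: 79.5 * 0.77 = 61.215
  Surface 3: 45.5 * 0.85 = 38.675
Formula: A = sum(Si * alpha_i)
A = 12.636 + 61.215 + 38.675
A = 112.53

112.53 sabins


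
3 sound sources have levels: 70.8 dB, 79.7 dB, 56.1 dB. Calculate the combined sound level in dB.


Formula: L_total = 10 * log10( sum(10^(Li/10)) )
  Source 1: 10^(70.8/10) = 12022644.3462
  Source 2: 10^(79.7/10) = 93325430.0797
  Source 3: 10^(56.1/10) = 407380.2778
Sum of linear values = 105755454.7037
L_total = 10 * log10(105755454.7037) = 80.24

80.24 dB


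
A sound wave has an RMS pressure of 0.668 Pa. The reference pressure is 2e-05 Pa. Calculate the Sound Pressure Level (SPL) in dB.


Given values:
  p = 0.668 Pa
  p_ref = 2e-05 Pa
Formula: SPL = 20 * log10(p / p_ref)
Compute ratio: p / p_ref = 0.668 / 2e-05 = 33400
Compute log10: log10(33400) = 4.523746
Multiply: SPL = 20 * 4.523746 = 90.47

90.47 dB


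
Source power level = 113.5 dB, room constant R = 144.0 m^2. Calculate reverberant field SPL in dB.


Given values:
  Lw = 113.5 dB, R = 144.0 m^2
Formula: SPL = Lw + 10 * log10(4 / R)
Compute 4 / R = 4 / 144.0 = 0.027778
Compute 10 * log10(0.027778) = -15.563
SPL = 113.5 + (-15.563) = 97.94

97.94 dB


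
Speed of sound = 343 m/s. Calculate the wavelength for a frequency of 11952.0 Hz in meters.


Given values:
  c = 343 m/s, f = 11952.0 Hz
Formula: lambda = c / f
lambda = 343 / 11952.0
lambda = 0.0287

0.0287 m


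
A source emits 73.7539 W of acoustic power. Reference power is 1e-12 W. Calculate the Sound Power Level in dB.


Given values:
  W = 73.7539 W
  W_ref = 1e-12 W
Formula: SWL = 10 * log10(W / W_ref)
Compute ratio: W / W_ref = 73753900000000
Compute log10: log10(73753900000000) = 13.867785
Multiply: SWL = 10 * 13.867785 = 138.68

138.68 dB


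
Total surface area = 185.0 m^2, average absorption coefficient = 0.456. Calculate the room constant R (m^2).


Given values:
  S = 185.0 m^2, alpha = 0.456
Formula: R = S * alpha / (1 - alpha)
Numerator: 185.0 * 0.456 = 84.36
Denominator: 1 - 0.456 = 0.544
R = 84.36 / 0.544 = 155.07

155.07 m^2


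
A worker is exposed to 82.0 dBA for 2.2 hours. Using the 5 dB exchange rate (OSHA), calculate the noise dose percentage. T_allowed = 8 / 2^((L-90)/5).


Given values:
  L = 82.0 dBA, T = 2.2 hours
Formula: T_allowed = 8 / 2^((L - 90) / 5)
Compute exponent: (82.0 - 90) / 5 = -1.6
Compute 2^(-1.6) = 0.329877
T_allowed = 8 / 0.329877 = 24.251463 hours
Dose = (T / T_allowed) * 100
Dose = (2.2 / 24.251463) * 100 = 9.07

9.07 %


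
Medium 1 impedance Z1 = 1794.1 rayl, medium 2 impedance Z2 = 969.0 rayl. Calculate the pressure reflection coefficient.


Given values:
  Z1 = 1794.1 rayl, Z2 = 969.0 rayl
Formula: R = (Z2 - Z1) / (Z2 + Z1)
Numerator: Z2 - Z1 = 969.0 - 1794.1 = -825.1
Denominator: Z2 + Z1 = 969.0 + 1794.1 = 2763.1
R = -825.1 / 2763.1 = -0.2986

-0.2986


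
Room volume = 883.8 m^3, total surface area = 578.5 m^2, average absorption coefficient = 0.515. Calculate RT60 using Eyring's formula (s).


Given values:
  V = 883.8 m^3, S = 578.5 m^2, alpha = 0.515
Formula: RT60 = 0.161 * V / (-S * ln(1 - alpha))
Compute ln(1 - 0.515) = ln(0.485) = -0.723606
Denominator: -578.5 * -0.723606 = 418.6061
Numerator: 0.161 * 883.8 = 142.2918
RT60 = 142.2918 / 418.6061 = 0.34

0.34 s


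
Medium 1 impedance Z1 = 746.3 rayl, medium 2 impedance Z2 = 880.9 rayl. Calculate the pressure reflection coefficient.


Given values:
  Z1 = 746.3 rayl, Z2 = 880.9 rayl
Formula: R = (Z2 - Z1) / (Z2 + Z1)
Numerator: Z2 - Z1 = 880.9 - 746.3 = 134.6
Denominator: Z2 + Z1 = 880.9 + 746.3 = 1627.2
R = 134.6 / 1627.2 = 0.0827

0.0827


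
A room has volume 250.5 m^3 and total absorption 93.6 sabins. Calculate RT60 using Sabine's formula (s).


Given values:
  V = 250.5 m^3
  A = 93.6 sabins
Formula: RT60 = 0.161 * V / A
Numerator: 0.161 * 250.5 = 40.3305
RT60 = 40.3305 / 93.6 = 0.431

0.431 s


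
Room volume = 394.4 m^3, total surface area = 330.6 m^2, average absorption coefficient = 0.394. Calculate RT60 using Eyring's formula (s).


Given values:
  V = 394.4 m^3, S = 330.6 m^2, alpha = 0.394
Formula: RT60 = 0.161 * V / (-S * ln(1 - alpha))
Compute ln(1 - 0.394) = ln(0.606) = -0.500875
Denominator: -330.6 * -0.500875 = 165.5893
Numerator: 0.161 * 394.4 = 63.4984
RT60 = 63.4984 / 165.5893 = 0.383

0.383 s


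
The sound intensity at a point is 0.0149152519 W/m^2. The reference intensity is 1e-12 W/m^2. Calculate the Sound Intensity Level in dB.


Given values:
  I = 0.0149152519 W/m^2
  I_ref = 1e-12 W/m^2
Formula: SIL = 10 * log10(I / I_ref)
Compute ratio: I / I_ref = 14915251900
Compute log10: log10(14915251900) = 10.173631
Multiply: SIL = 10 * 10.173631 = 101.74

101.74 dB


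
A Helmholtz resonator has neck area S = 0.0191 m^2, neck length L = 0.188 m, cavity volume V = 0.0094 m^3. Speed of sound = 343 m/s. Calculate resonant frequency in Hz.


Given values:
  S = 0.0191 m^2, L = 0.188 m, V = 0.0094 m^3, c = 343 m/s
Formula: f = (c / (2*pi)) * sqrt(S / (V * L))
Compute V * L = 0.0094 * 0.188 = 0.0017672
Compute S / (V * L) = 0.0191 / 0.0017672 = 10.8081
Compute sqrt(10.8081) = 3.287567
Compute c / (2*pi) = 343 / 6.283185 = 54.590148
f = 54.590148 * 3.287567 = 179.47

179.47 Hz


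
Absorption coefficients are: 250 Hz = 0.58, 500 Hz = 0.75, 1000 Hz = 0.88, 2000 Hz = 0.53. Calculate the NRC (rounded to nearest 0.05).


Given values:
  a_250 = 0.58, a_500 = 0.75
  a_1000 = 0.88, a_2000 = 0.53
Formula: NRC = (a250 + a500 + a1000 + a2000) / 4
Sum = 0.58 + 0.75 + 0.88 + 0.53 = 2.74
NRC = 2.74 / 4 = 0.685
Rounded to nearest 0.05: 0.7

0.7


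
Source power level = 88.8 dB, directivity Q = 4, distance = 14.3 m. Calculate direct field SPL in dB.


Given values:
  Lw = 88.8 dB, Q = 4, r = 14.3 m
Formula: SPL = Lw + 10 * log10(Q / (4 * pi * r^2))
Compute 4 * pi * r^2 = 4 * pi * 14.3^2 = 2569.6971
Compute Q / denom = 4 / 2569.6971 = 0.0015566
Compute 10 * log10(0.0015566) = -28.0782
SPL = 88.8 + (-28.0782) = 60.72

60.72 dB


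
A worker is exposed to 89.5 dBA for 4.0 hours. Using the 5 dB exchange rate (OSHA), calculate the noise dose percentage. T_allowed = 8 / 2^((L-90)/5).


Given values:
  L = 89.5 dBA, T = 4.0 hours
Formula: T_allowed = 8 / 2^((L - 90) / 5)
Compute exponent: (89.5 - 90) / 5 = -0.1
Compute 2^(-0.1) = 0.933033
T_allowed = 8 / 0.933033 = 8.574188 hours
Dose = (T / T_allowed) * 100
Dose = (4.0 / 8.574188) * 100 = 46.65

46.65 %


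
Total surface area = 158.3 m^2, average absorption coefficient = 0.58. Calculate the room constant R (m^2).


Given values:
  S = 158.3 m^2, alpha = 0.58
Formula: R = S * alpha / (1 - alpha)
Numerator: 158.3 * 0.58 = 91.814
Denominator: 1 - 0.58 = 0.42
R = 91.814 / 0.42 = 218.6

218.6 m^2


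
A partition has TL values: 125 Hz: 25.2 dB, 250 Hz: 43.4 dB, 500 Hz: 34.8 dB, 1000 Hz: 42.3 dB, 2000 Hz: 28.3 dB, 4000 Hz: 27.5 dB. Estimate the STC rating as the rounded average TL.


Given TL values at each frequency:
  125 Hz: 25.2 dB
  250 Hz: 43.4 dB
  500 Hz: 34.8 dB
  1000 Hz: 42.3 dB
  2000 Hz: 28.3 dB
  4000 Hz: 27.5 dB
Formula: STC ~ round(average of TL values)
Sum = 25.2 + 43.4 + 34.8 + 42.3 + 28.3 + 27.5 = 201.5
Average = 201.5 / 6 = 33.58
Rounded: 34

34


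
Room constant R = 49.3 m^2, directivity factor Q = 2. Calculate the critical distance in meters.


Given values:
  R = 49.3 m^2, Q = 2
Formula: d_c = 0.141 * sqrt(Q * R)
Compute Q * R = 2 * 49.3 = 98.6
Compute sqrt(98.6) = 9.9298
d_c = 0.141 * 9.9298 = 1.4

1.4 m


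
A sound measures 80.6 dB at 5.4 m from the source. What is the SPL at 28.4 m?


Given values:
  SPL1 = 80.6 dB, r1 = 5.4 m, r2 = 28.4 m
Formula: SPL2 = SPL1 - 20 * log10(r2 / r1)
Compute ratio: r2 / r1 = 28.4 / 5.4 = 5.2593
Compute log10: log10(5.2593) = 0.720928
Compute drop: 20 * 0.720928 = 14.4186
SPL2 = 80.6 - 14.4186 = 66.18

66.18 dB


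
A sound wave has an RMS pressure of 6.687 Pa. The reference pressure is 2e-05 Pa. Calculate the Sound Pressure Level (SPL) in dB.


Given values:
  p = 6.687 Pa
  p_ref = 2e-05 Pa
Formula: SPL = 20 * log10(p / p_ref)
Compute ratio: p / p_ref = 6.687 / 2e-05 = 334350
Compute log10: log10(334350) = 5.524201
Multiply: SPL = 20 * 5.524201 = 110.48

110.48 dB


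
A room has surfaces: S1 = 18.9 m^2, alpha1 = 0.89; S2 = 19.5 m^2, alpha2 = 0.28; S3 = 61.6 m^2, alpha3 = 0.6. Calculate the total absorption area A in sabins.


Given surfaces:
  Surface 1: 18.9 * 0.89 = 16.821
  Surface 2: 19.5 * 0.28 = 5.46
  Surface 3: 61.6 * 0.6 = 36.96
Formula: A = sum(Si * alpha_i)
A = 16.821 + 5.46 + 36.96
A = 59.24

59.24 sabins


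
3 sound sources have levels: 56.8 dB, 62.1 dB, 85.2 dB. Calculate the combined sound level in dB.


Formula: L_total = 10 * log10( sum(10^(Li/10)) )
  Source 1: 10^(56.8/10) = 478630.0923
  Source 2: 10^(62.1/10) = 1621810.0974
  Source 3: 10^(85.2/10) = 331131121.4826
Sum of linear values = 333231561.6723
L_total = 10 * log10(333231561.6723) = 85.23

85.23 dB


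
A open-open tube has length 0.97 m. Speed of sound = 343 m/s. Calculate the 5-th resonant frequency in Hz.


Given values:
  Tube type: open-open, L = 0.97 m, c = 343 m/s, n = 5
Formula: f_n = n * c / (2 * L)
Compute 2 * L = 2 * 0.97 = 1.94
f = 5 * 343 / 1.94
f = 884.02

884.02 Hz


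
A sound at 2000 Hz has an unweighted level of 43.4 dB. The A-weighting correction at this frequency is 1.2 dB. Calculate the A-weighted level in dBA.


Given values:
  SPL = 43.4 dB
  A-weighting at 2000 Hz = 1.2 dB
Formula: L_A = SPL + A_weight
L_A = 43.4 + (1.2)
L_A = 44.6

44.6 dBA


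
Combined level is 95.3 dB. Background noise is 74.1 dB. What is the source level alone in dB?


Given values:
  L_total = 95.3 dB, L_bg = 74.1 dB
Formula: L_source = 10 * log10(10^(L_total/10) - 10^(L_bg/10))
Convert to linear:
  10^(95.3/10) = 3388441561.392
  10^(74.1/10) = 25703957.8277
Difference: 3388441561.392 - 25703957.8277 = 3362737603.5643
L_source = 10 * log10(3362737603.5643) = 95.27

95.27 dB


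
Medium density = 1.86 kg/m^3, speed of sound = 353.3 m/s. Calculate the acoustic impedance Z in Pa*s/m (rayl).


Given values:
  rho = 1.86 kg/m^3
  c = 353.3 m/s
Formula: Z = rho * c
Z = 1.86 * 353.3
Z = 657.14

657.14 rayl


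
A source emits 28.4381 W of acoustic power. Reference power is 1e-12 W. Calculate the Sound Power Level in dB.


Given values:
  W = 28.4381 W
  W_ref = 1e-12 W
Formula: SWL = 10 * log10(W / W_ref)
Compute ratio: W / W_ref = 28438100000000
Compute log10: log10(28438100000000) = 13.453901
Multiply: SWL = 10 * 13.453901 = 134.54

134.54 dB


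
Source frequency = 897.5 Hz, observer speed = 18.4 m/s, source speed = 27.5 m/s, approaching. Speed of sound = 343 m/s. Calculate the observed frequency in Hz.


Given values:
  f_s = 897.5 Hz, v_o = 18.4 m/s, v_s = 27.5 m/s
  Direction: approaching
Formula: f_o = f_s * (c + v_o) / (c - v_s)
Numerator: c + v_o = 343 + 18.4 = 361.4
Denominator: c - v_s = 343 - 27.5 = 315.5
f_o = 897.5 * 361.4 / 315.5 = 1028.07

1028.07 Hz


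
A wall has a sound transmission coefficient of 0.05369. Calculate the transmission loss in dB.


Given values:
  tau = 0.05369
Formula: TL = 10 * log10(1 / tau)
Compute 1 / tau = 1 / 0.05369 = 18.6254
Compute log10(18.6254) = 1.270106
TL = 10 * 1.270106 = 12.7

12.7 dB


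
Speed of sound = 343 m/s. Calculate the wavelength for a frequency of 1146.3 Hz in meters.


Given values:
  c = 343 m/s, f = 1146.3 Hz
Formula: lambda = c / f
lambda = 343 / 1146.3
lambda = 0.2992

0.2992 m


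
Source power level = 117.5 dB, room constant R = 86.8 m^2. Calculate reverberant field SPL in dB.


Given values:
  Lw = 117.5 dB, R = 86.8 m^2
Formula: SPL = Lw + 10 * log10(4 / R)
Compute 4 / R = 4 / 86.8 = 0.046083
Compute 10 * log10(0.046083) = -13.3646
SPL = 117.5 + (-13.3646) = 104.14

104.14 dB


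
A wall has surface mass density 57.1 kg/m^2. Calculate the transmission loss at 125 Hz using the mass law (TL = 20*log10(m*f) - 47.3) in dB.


Given values:
  m = 57.1 kg/m^2, f = 125 Hz
Formula: TL = 20 * log10(m * f) - 47.3
Compute m * f = 57.1 * 125 = 7137.5
Compute log10(7137.5) = 3.853546
Compute 20 * 3.853546 = 77.0709
TL = 77.0709 - 47.3 = 29.77

29.77 dB


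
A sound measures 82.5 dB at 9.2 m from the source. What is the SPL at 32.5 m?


Given values:
  SPL1 = 82.5 dB, r1 = 9.2 m, r2 = 32.5 m
Formula: SPL2 = SPL1 - 20 * log10(r2 / r1)
Compute ratio: r2 / r1 = 32.5 / 9.2 = 3.5326
Compute log10: log10(3.5326) = 0.548094
Compute drop: 20 * 0.548094 = 10.9619
SPL2 = 82.5 - 10.9619 = 71.54

71.54 dB


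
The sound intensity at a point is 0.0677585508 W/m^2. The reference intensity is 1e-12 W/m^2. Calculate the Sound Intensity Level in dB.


Given values:
  I = 0.0677585508 W/m^2
  I_ref = 1e-12 W/m^2
Formula: SIL = 10 * log10(I / I_ref)
Compute ratio: I / I_ref = 67758550800
Compute log10: log10(67758550800) = 10.830964
Multiply: SIL = 10 * 10.830964 = 108.31

108.31 dB


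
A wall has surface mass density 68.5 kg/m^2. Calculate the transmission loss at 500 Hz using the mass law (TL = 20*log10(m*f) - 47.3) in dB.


Given values:
  m = 68.5 kg/m^2, f = 500 Hz
Formula: TL = 20 * log10(m * f) - 47.3
Compute m * f = 68.5 * 500 = 34250.0
Compute log10(34250.0) = 4.534661
Compute 20 * 4.534661 = 90.6932
TL = 90.6932 - 47.3 = 43.39

43.39 dB
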